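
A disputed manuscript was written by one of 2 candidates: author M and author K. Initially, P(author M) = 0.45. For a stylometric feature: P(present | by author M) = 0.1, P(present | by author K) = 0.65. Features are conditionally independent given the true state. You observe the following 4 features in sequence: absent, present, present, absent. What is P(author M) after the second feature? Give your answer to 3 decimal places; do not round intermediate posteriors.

Apply Bayes' rule sequentially, carrying P(author M) forward.
After 'absent': P(author M) = 0.9·0.4500 / (0.9·0.4500 + 0.35·0.5500) ≈ 0.6778
After 'present': P(author M) = 0.1·0.6778 / (0.1·0.6778 + 0.65·0.3222) ≈ 0.2445

0.245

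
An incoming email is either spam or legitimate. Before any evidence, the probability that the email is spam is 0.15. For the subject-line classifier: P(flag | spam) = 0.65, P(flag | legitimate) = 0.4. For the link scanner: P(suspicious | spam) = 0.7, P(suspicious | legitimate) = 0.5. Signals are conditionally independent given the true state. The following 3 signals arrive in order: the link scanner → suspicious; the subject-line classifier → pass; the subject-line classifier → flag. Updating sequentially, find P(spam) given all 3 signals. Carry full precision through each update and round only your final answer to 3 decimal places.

Each posterior becomes the prior for the next update.
After the link scanner='suspicious': P(spam) = 0.7·0.1500 / (0.7·0.1500 + 0.5·0.8500) ≈ 0.1981
After the subject-line classifier='pass': P(spam) = 0.35·0.1981 / (0.35·0.1981 + 0.6·0.8019) ≈ 0.1260
After the subject-line classifier='flag': P(spam) = 0.65·0.1260 / (0.65·0.1260 + 0.4·0.8740) ≈ 0.1898

0.190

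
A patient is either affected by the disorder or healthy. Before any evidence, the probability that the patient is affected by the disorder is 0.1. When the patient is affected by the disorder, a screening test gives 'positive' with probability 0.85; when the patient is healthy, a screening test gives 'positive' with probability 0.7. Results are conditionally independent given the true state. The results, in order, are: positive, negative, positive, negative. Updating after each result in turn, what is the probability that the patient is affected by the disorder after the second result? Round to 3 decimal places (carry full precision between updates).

0.063

After 'positive': P(affected) = 0.85·0.1000 / (0.85·0.1000 + 0.7·0.9000) ≈ 0.1189
After 'negative': P(affected) = 0.15·0.1189 / (0.15·0.1189 + 0.3·0.8811) ≈ 0.0632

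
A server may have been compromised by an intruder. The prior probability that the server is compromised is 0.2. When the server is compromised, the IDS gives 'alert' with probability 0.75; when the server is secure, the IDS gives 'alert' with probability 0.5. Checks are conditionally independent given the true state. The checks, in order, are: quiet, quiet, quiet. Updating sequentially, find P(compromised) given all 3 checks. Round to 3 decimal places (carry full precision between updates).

0.030

After 'quiet': P(compromised) = 0.25·0.2000 / (0.25·0.2000 + 0.5·0.8000) ≈ 0.1111
After 'quiet': P(compromised) = 0.25·0.1111 / (0.25·0.1111 + 0.5·0.8889) ≈ 0.0588
After 'quiet': P(compromised) = 0.25·0.0588 / (0.25·0.0588 + 0.5·0.9412) ≈ 0.0303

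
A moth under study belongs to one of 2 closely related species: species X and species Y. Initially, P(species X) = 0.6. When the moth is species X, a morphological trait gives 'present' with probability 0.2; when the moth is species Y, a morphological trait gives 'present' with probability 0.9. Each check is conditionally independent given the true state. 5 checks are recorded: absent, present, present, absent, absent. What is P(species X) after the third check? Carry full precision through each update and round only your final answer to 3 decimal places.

After 'absent': P(species X) = 0.8·0.6000 / (0.8·0.6000 + 0.1·0.4000) ≈ 0.9231
After 'present': P(species X) = 0.2·0.9231 / (0.2·0.9231 + 0.9·0.0769) ≈ 0.7273
After 'present': P(species X) = 0.2·0.7273 / (0.2·0.7273 + 0.9·0.2727) ≈ 0.3721

0.372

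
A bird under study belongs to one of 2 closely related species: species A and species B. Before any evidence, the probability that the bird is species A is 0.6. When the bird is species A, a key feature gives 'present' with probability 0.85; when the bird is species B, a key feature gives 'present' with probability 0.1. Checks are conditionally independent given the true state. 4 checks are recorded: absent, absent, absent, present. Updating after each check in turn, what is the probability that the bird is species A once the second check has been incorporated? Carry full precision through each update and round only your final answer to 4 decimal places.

After 'absent': P(species A) = 0.15·0.6000 / (0.15·0.6000 + 0.9·0.4000) ≈ 0.2000
After 'absent': P(species A) = 0.15·0.2000 / (0.15·0.2000 + 0.9·0.8000) ≈ 0.0400

0.0400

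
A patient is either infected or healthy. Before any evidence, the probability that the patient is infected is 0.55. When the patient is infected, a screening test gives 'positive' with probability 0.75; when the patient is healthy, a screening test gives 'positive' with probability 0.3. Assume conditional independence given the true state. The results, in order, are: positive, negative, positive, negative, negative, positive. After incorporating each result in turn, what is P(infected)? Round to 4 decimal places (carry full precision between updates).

0.4652

After 'positive': P(infected) = 0.75·0.5500 / (0.75·0.5500 + 0.3·0.4500) ≈ 0.7534
After 'negative': P(infected) = 0.25·0.7534 / (0.25·0.7534 + 0.7·0.2466) ≈ 0.5218
After 'positive': P(infected) = 0.75·0.5218 / (0.75·0.5218 + 0.3·0.4782) ≈ 0.7318
After 'negative': P(infected) = 0.25·0.7318 / (0.25·0.7318 + 0.7·0.2682) ≈ 0.4935
After 'negative': P(infected) = 0.25·0.4935 / (0.25·0.4935 + 0.7·0.5065) ≈ 0.2582
After 'positive': P(infected) = 0.75·0.2582 / (0.75·0.2582 + 0.3·0.7418) ≈ 0.4652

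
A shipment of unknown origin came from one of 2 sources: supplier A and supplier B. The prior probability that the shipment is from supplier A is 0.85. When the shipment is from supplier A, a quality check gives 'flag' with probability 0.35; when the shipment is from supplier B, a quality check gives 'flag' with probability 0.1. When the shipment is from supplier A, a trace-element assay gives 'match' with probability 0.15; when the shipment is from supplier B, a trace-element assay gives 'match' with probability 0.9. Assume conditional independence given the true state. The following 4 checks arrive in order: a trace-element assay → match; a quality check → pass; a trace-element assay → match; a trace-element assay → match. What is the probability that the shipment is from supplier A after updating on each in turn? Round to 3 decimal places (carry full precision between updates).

After a trace-element assay='match': P(supplier A) = 0.15·0.8500 / (0.15·0.8500 + 0.9·0.1500) ≈ 0.4857
After a quality check='pass': P(supplier A) = 0.65·0.4857 / (0.65·0.4857 + 0.9·0.5143) ≈ 0.4055
After a trace-element assay='match': P(supplier A) = 0.15·0.4055 / (0.15·0.4055 + 0.9·0.5945) ≈ 0.1021
After a trace-element assay='match': P(supplier A) = 0.15·0.1021 / (0.15·0.1021 + 0.9·0.8979) ≈ 0.0186

0.019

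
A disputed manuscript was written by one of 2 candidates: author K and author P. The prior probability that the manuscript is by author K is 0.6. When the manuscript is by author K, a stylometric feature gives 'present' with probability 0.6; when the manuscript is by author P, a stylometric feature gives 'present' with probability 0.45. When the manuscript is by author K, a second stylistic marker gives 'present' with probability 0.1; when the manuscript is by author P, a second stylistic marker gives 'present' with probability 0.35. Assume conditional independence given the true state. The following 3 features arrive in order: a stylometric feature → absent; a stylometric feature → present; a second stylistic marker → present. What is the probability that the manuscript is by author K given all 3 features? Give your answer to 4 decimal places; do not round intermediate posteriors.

0.2936

Each posterior becomes the prior for the next update.
After a stylometric feature='absent': P(author K) = 0.4·0.6000 / (0.4·0.6000 + 0.55·0.4000) ≈ 0.5217
After a stylometric feature='present': P(author K) = 0.6·0.5217 / (0.6·0.5217 + 0.45·0.4783) ≈ 0.5926
After a second stylistic marker='present': P(author K) = 0.1·0.5926 / (0.1·0.5926 + 0.35·0.4074) ≈ 0.2936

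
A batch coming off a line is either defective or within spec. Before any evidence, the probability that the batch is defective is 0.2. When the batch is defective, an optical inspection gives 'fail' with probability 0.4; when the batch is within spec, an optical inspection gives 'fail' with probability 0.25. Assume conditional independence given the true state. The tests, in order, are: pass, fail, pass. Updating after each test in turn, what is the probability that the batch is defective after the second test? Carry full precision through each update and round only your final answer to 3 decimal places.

Each posterior becomes the prior for the next update.
After 'pass': P(defective) = 0.6·0.2000 / (0.6·0.2000 + 0.75·0.8000) ≈ 0.1667
After 'fail': P(defective) = 0.4·0.1667 / (0.4·0.1667 + 0.25·0.8333) ≈ 0.2424

0.242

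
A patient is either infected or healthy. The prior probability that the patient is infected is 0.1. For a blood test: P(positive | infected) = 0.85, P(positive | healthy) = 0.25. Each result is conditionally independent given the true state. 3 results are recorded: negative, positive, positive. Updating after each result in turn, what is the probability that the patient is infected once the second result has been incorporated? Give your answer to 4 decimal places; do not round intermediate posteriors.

After 'negative': P(infected) = 0.15·0.1000 / (0.15·0.1000 + 0.75·0.9000) ≈ 0.0217
After 'positive': P(infected) = 0.85·0.0217 / (0.85·0.0217 + 0.25·0.9783) ≈ 0.0702

0.0702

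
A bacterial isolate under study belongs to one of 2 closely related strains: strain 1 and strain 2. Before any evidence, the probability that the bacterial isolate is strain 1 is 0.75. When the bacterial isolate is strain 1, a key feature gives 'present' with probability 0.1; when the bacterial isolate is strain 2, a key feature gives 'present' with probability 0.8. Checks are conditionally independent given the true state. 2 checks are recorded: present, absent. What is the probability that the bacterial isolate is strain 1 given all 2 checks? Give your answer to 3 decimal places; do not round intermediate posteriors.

0.628

After 'present': P(strain 1) = 0.1·0.7500 / (0.1·0.7500 + 0.8·0.2500) ≈ 0.2727
After 'absent': P(strain 1) = 0.9·0.2727 / (0.9·0.2727 + 0.2·0.7273) ≈ 0.6279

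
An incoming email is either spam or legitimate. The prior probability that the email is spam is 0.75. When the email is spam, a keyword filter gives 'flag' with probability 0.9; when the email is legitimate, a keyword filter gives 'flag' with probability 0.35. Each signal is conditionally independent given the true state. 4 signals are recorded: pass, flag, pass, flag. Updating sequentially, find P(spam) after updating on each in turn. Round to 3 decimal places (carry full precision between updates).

0.320

After 'pass': P(spam) = 0.1·0.7500 / (0.1·0.7500 + 0.65·0.2500) ≈ 0.3158
After 'flag': P(spam) = 0.9·0.3158 / (0.9·0.3158 + 0.35·0.6842) ≈ 0.5427
After 'pass': P(spam) = 0.1·0.5427 / (0.1·0.5427 + 0.65·0.4573) ≈ 0.1544
After 'flag': P(spam) = 0.9·0.1544 / (0.9·0.1544 + 0.35·0.8456) ≈ 0.3195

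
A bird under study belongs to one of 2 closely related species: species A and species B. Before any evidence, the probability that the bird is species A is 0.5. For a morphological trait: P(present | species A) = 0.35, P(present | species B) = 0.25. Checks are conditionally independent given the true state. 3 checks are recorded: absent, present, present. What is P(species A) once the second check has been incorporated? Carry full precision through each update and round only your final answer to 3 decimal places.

After 'absent': P(species A) = 0.65·0.5000 / (0.65·0.5000 + 0.75·0.5000) ≈ 0.4643
After 'present': P(species A) = 0.35·0.4643 / (0.35·0.4643 + 0.25·0.5357) ≈ 0.5482

0.548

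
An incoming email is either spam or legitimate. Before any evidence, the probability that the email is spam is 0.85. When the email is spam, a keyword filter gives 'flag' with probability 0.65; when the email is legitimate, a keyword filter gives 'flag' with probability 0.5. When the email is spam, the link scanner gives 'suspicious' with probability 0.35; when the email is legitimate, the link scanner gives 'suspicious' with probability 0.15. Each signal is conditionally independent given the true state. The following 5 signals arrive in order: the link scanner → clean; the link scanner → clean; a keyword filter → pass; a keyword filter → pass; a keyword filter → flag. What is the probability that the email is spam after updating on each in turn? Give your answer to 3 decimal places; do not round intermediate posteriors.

After the link scanner='clean': P(spam) = 0.65·0.8500 / (0.65·0.8500 + 0.85·0.1500) ≈ 0.8125
After the link scanner='clean': P(spam) = 0.65·0.8125 / (0.65·0.8125 + 0.85·0.1875) ≈ 0.7682
After a keyword filter='pass': P(spam) = 0.35·0.7682 / (0.35·0.7682 + 0.5·0.2318) ≈ 0.6988
After a keyword filter='pass': P(spam) = 0.35·0.6988 / (0.35·0.6988 + 0.5·0.3012) ≈ 0.6189
After a keyword filter='flag': P(spam) = 0.65·0.6189 / (0.65·0.6189 + 0.5·0.3811) ≈ 0.6785

0.679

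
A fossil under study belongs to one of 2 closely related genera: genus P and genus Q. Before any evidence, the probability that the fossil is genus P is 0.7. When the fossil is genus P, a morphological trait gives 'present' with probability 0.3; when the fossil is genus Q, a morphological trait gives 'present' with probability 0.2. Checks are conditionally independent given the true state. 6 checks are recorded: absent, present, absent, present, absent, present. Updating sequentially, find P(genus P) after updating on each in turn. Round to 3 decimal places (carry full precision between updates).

0.841

After 'absent': P(genus P) = 0.7·0.7000 / (0.7·0.7000 + 0.8·0.3000) ≈ 0.6712
After 'present': P(genus P) = 0.3·0.6712 / (0.3·0.6712 + 0.2·0.3288) ≈ 0.7538
After 'absent': P(genus P) = 0.7·0.7538 / (0.7·0.7538 + 0.8·0.2462) ≈ 0.7282
After 'present': P(genus P) = 0.3·0.7282 / (0.3·0.7282 + 0.2·0.2718) ≈ 0.8008
After 'absent': P(genus P) = 0.7·0.8008 / (0.7·0.8008 + 0.8·0.1992) ≈ 0.7786
After 'present': P(genus P) = 0.3·0.7786 / (0.3·0.7786 + 0.2·0.2214) ≈ 0.8407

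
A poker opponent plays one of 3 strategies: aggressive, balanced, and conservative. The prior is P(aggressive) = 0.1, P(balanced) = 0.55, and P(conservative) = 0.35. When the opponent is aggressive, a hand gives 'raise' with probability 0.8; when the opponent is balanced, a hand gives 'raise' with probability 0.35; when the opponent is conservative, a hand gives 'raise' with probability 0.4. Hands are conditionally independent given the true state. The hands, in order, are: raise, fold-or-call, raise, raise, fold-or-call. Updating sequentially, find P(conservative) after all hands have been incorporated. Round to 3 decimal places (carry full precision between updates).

After 'raise': normaliser = 0.8·0.1000 + 0.35·0.5500 + 0.4·0.3500; P(aggressive) ≈ 0.1939, P(balanced) ≈ 0.4667, P(conservative) ≈ 0.3394
After 'fold-or-call': normaliser = 0.2·0.1939 + 0.65·0.4667 + 0.6·0.3394; P(aggressive) ≈ 0.0711, P(balanced) ≈ 0.5558, P(conservative) ≈ 0.3731
After 'raise': normaliser = 0.8·0.0711 + 0.35·0.5558 + 0.4·0.3731; P(aggressive) ≈ 0.1419, P(balanced) ≈ 0.4856, P(conservative) ≈ 0.3725
After 'raise': normaliser = 0.8·0.1419 + 0.35·0.4856 + 0.4·0.3725; P(aggressive) ≈ 0.2625, P(balanced) ≈ 0.3929, P(conservative) ≈ 0.3445
After 'fold-or-call': normaliser = 0.2·0.2625 + 0.65·0.3929 + 0.6·0.3445; P(aggressive) ≈ 0.1020, P(balanced) ≈ 0.4963, P(conservative) ≈ 0.4017

0.402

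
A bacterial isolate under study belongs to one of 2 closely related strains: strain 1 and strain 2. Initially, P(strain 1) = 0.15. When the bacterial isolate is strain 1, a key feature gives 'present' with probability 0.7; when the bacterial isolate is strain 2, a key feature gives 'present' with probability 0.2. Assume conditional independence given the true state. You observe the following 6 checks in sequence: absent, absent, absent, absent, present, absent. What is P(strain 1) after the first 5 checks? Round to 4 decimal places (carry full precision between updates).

0.0121

After 'absent': P(strain 1) = 0.3·0.1500 / (0.3·0.1500 + 0.8·0.8500) ≈ 0.0621
After 'absent': P(strain 1) = 0.3·0.0621 / (0.3·0.0621 + 0.8·0.9379) ≈ 0.0242
After 'absent': P(strain 1) = 0.3·0.0242 / (0.3·0.0242 + 0.8·0.9758) ≈ 0.0092
After 'absent': P(strain 1) = 0.3·0.0092 / (0.3·0.0092 + 0.8·0.9908) ≈ 0.0035
After 'present': P(strain 1) = 0.7·0.0035 / (0.7·0.0035 + 0.2·0.9965) ≈ 0.0121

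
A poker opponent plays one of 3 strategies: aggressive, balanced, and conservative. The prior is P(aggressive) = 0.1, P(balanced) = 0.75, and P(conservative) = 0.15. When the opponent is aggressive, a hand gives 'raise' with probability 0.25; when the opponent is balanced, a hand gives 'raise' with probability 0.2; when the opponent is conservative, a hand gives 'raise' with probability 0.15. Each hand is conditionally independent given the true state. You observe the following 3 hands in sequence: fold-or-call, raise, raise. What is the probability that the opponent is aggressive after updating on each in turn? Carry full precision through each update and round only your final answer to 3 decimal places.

0.149

After 'fold-or-call': normaliser = 0.75·0.1000 + 0.8·0.7500 + 0.85·0.1500; P(aggressive) ≈ 0.0935, P(balanced) ≈ 0.7477, P(conservative) ≈ 0.1589
After 'raise': normaliser = 0.25·0.0935 + 0.2·0.7477 + 0.15·0.1589; P(aggressive) ≈ 0.1188, P(balanced) ≈ 0.7601, P(conservative) ≈ 0.1211
After 'raise': normaliser = 0.25·0.1188 + 0.2·0.7601 + 0.15·0.1211; P(aggressive) ≈ 0.1485, P(balanced) ≈ 0.7605, P(conservative) ≈ 0.0909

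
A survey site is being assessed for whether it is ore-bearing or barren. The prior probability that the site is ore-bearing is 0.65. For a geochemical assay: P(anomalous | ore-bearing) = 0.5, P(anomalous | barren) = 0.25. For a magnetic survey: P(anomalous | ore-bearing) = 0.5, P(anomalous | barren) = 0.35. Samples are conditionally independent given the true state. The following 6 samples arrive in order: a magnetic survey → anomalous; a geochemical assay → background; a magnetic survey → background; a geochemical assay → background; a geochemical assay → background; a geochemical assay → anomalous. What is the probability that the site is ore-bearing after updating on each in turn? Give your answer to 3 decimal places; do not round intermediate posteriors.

0.547

After a magnetic survey='anomalous': P(ore) = 0.5·0.6500 / (0.5·0.6500 + 0.35·0.3500) ≈ 0.7263
After a geochemical assay='background': P(ore) = 0.5·0.7263 / (0.5·0.7263 + 0.75·0.2737) ≈ 0.6388
After a magnetic survey='background': P(ore) = 0.5·0.6388 / (0.5·0.6388 + 0.65·0.3612) ≈ 0.5764
After a geochemical assay='background': P(ore) = 0.5·0.5764 / (0.5·0.5764 + 0.75·0.4236) ≈ 0.4756
After a geochemical assay='background': P(ore) = 0.5·0.4756 / (0.5·0.4756 + 0.75·0.5244) ≈ 0.3768
After a geochemical assay='anomalous': P(ore) = 0.5·0.3768 / (0.5·0.3768 + 0.25·0.6232) ≈ 0.5474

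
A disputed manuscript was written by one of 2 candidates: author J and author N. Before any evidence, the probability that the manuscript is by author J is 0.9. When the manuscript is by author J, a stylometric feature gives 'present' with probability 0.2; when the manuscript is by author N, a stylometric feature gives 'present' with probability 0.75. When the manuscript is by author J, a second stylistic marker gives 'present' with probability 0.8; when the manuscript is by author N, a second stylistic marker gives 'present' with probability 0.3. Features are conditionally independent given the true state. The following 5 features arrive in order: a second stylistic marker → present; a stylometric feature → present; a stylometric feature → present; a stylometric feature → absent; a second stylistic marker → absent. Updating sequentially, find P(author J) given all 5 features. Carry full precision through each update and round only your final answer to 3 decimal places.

0.609

After a second stylistic marker='present': P(author J) = 0.8·0.9000 / (0.8·0.9000 + 0.3·0.1000) ≈ 0.9600
After a stylometric feature='present': P(author J) = 0.2·0.9600 / (0.2·0.9600 + 0.75·0.0400) ≈ 0.8649
After a stylometric feature='present': P(author J) = 0.2·0.8649 / (0.2·0.8649 + 0.75·0.1351) ≈ 0.6305
After a stylometric feature='absent': P(author J) = 0.8·0.6305 / (0.8·0.6305 + 0.25·0.3695) ≈ 0.8452
After a second stylistic marker='absent': P(author J) = 0.2·0.8452 / (0.2·0.8452 + 0.7·0.1548) ≈ 0.6094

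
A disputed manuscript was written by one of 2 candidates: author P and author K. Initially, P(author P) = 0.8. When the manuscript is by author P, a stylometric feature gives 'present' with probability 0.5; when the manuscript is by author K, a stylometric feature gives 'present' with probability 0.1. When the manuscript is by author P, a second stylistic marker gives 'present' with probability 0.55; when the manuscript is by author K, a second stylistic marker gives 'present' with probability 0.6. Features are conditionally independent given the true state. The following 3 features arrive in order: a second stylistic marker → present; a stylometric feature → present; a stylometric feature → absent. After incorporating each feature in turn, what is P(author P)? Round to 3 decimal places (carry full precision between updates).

Apply Bayes' rule sequentially, carrying P(author P) forward.
After a second stylistic marker='present': P(author P) = 0.55·0.8000 / (0.55·0.8000 + 0.6·0.2000) ≈ 0.7857
After a stylometric feature='present': P(author P) = 0.5·0.7857 / (0.5·0.7857 + 0.1·0.2143) ≈ 0.9483
After a stylometric feature='absent': P(author P) = 0.5·0.9483 / (0.5·0.9483 + 0.9·0.0517) ≈ 0.9106

0.911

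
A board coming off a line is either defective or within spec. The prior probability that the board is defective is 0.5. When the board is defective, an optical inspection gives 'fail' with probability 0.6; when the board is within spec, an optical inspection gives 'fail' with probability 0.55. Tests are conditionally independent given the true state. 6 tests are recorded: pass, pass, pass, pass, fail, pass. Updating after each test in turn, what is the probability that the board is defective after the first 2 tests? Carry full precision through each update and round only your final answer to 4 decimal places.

0.4414

After 'pass': P(defective) = 0.4·0.5000 / (0.4·0.5000 + 0.45·0.5000) ≈ 0.4706
After 'pass': P(defective) = 0.4·0.4706 / (0.4·0.4706 + 0.45·0.5294) ≈ 0.4414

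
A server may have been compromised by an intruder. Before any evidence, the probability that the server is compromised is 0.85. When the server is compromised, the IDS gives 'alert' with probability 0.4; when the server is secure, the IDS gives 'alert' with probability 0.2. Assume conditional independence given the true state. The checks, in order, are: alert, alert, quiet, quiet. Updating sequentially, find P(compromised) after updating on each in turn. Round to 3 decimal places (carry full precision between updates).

After 'alert': P(compromised) = 0.4·0.8500 / (0.4·0.8500 + 0.2·0.1500) ≈ 0.9189
After 'alert': P(compromised) = 0.4·0.9189 / (0.4·0.9189 + 0.2·0.0811) ≈ 0.9577
After 'quiet': P(compromised) = 0.6·0.9577 / (0.6·0.9577 + 0.8·0.0423) ≈ 0.9444
After 'quiet': P(compromised) = 0.6·0.9444 / (0.6·0.9444 + 0.8·0.0556) ≈ 0.9273

0.927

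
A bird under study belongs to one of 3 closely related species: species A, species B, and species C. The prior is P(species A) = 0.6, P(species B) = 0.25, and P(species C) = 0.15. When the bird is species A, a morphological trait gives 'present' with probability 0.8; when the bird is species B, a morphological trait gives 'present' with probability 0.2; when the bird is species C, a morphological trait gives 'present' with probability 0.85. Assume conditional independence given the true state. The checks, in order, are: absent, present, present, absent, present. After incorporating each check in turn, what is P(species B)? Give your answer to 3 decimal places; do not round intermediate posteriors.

After 'absent': normaliser = 0.2·0.6000 + 0.8·0.2500 + 0.15·0.1500; P(species A) ≈ 0.3504, P(species B) ≈ 0.5839, P(species C) ≈ 0.0657
After 'present': normaliser = 0.8·0.3504 + 0.2·0.5839 + 0.85·0.0657; P(species A) ≈ 0.6189, P(species B) ≈ 0.2579, P(species C) ≈ 0.1233
After 'present': normaliser = 0.8·0.6189 + 0.2·0.2579 + 0.85·0.1233; P(species A) ≈ 0.7600, P(species B) ≈ 0.0792, P(species C) ≈ 0.1609
After 'absent': normaliser = 0.2·0.7600 + 0.8·0.0792 + 0.15·0.1609; P(species A) ≈ 0.6348, P(species B) ≈ 0.2645, P(species C) ≈ 0.1008
After 'present': normaliser = 0.8·0.6348 + 0.2·0.2645 + 0.85·0.1008; P(species A) ≈ 0.7856, P(species B) ≈ 0.0818, P(species C) ≈ 0.1325

0.082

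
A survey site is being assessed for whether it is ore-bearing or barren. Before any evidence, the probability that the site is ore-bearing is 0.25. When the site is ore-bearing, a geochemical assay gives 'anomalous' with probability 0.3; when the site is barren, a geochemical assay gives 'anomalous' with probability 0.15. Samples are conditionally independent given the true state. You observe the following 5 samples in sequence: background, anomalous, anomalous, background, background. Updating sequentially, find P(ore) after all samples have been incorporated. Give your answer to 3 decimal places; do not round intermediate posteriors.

After 'background': P(ore) = 0.7·0.2500 / (0.7·0.2500 + 0.85·0.7500) ≈ 0.2154
After 'anomalous': P(ore) = 0.3·0.2154 / (0.3·0.2154 + 0.15·0.7846) ≈ 0.3544
After 'anomalous': P(ore) = 0.3·0.3544 / (0.3·0.3544 + 0.15·0.6456) ≈ 0.5234
After 'background': P(ore) = 0.7·0.5234 / (0.7·0.5234 + 0.85·0.4766) ≈ 0.4749
After 'background': P(ore) = 0.7·0.4749 / (0.7·0.4749 + 0.85·0.5251) ≈ 0.4268

0.427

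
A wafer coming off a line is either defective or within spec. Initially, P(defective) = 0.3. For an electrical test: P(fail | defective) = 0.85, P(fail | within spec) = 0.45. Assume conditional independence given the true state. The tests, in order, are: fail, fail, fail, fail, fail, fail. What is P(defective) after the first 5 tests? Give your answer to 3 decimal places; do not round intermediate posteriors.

0.912

Apply Bayes' rule sequentially, carrying P(defective) forward.
After 'fail': P(defective) = 0.85·0.3000 / (0.85·0.3000 + 0.45·0.7000) ≈ 0.4474
After 'fail': P(defective) = 0.85·0.4474 / (0.85·0.4474 + 0.45·0.5526) ≈ 0.6046
After 'fail': P(defective) = 0.85·0.6046 / (0.85·0.6046 + 0.45·0.3954) ≈ 0.7428
After 'fail': P(defective) = 0.85·0.7428 / (0.85·0.7428 + 0.45·0.2572) ≈ 0.8451
After 'fail': P(defective) = 0.85·0.8451 / (0.85·0.8451 + 0.45·0.1549) ≈ 0.9115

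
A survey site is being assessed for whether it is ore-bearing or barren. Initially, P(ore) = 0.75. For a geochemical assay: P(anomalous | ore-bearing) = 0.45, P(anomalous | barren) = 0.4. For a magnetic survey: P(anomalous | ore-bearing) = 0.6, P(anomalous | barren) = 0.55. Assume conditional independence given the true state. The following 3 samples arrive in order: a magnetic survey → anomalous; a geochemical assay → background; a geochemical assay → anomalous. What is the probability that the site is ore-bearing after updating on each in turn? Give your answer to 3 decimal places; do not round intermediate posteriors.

After a magnetic survey='anomalous': P(ore) = 0.6·0.7500 / (0.6·0.7500 + 0.55·0.2500) ≈ 0.7660
After a geochemical assay='background': P(ore) = 0.55·0.7660 / (0.55·0.7660 + 0.6·0.2340) ≈ 0.7500
After a geochemical assay='anomalous': P(ore) = 0.45·0.7500 / (0.45·0.7500 + 0.4·0.2500) ≈ 0.7714

0.771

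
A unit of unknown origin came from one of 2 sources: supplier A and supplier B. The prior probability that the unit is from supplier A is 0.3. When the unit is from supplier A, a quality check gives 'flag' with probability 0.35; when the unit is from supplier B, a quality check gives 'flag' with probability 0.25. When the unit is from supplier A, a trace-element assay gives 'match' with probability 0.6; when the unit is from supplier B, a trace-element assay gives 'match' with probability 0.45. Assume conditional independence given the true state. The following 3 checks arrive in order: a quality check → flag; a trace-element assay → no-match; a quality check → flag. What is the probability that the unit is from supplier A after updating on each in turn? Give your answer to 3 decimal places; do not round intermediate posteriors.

0.379

Each posterior becomes the prior for the next update.
After a quality check='flag': P(supplier A) = 0.35·0.3000 / (0.35·0.3000 + 0.25·0.7000) ≈ 0.3750
After a trace-element assay='no-match': P(supplier A) = 0.4·0.3750 / (0.4·0.3750 + 0.55·0.6250) ≈ 0.3038
After a quality check='flag': P(supplier A) = 0.35·0.3038 / (0.35·0.3038 + 0.25·0.6962) ≈ 0.3792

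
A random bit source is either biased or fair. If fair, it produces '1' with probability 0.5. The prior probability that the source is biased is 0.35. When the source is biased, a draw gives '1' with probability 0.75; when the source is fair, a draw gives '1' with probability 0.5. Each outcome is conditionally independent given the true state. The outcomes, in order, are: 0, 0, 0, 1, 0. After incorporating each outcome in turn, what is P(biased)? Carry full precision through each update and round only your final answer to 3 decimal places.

Apply Bayes' rule sequentially, carrying P(biased) forward.
After '0': P(biased) = 0.25·0.3500 / (0.25·0.3500 + 0.5·0.6500) ≈ 0.2121
After '0': P(biased) = 0.25·0.2121 / (0.25·0.2121 + 0.5·0.7879) ≈ 0.1186
After '0': P(biased) = 0.25·0.1186 / (0.25·0.1186 + 0.5·0.8814) ≈ 0.0631
After '1': P(biased) = 0.75·0.0631 / (0.75·0.0631 + 0.5·0.9369) ≈ 0.0917
After '0': P(biased) = 0.25·0.0917 / (0.25·0.0917 + 0.5·0.9083) ≈ 0.0481

0.048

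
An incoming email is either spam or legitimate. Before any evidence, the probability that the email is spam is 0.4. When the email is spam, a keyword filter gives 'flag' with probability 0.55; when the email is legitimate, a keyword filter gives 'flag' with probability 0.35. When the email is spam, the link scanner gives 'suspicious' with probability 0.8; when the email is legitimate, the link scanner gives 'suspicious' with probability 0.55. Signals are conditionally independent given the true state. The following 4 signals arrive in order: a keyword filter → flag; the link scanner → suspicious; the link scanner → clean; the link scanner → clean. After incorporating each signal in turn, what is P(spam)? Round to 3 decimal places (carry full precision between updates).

Apply Bayes' rule sequentially, carrying P(spam) forward.
After a keyword filter='flag': P(spam) = 0.55·0.4000 / (0.55·0.4000 + 0.35·0.6000) ≈ 0.5116
After the link scanner='suspicious': P(spam) = 0.8·0.5116 / (0.8·0.5116 + 0.55·0.4884) ≈ 0.6038
After the link scanner='clean': P(spam) = 0.2·0.6038 / (0.2·0.6038 + 0.45·0.3962) ≈ 0.4038
After the link scanner='clean': P(spam) = 0.2·0.4038 / (0.2·0.4038 + 0.45·0.5962) ≈ 0.2314

0.231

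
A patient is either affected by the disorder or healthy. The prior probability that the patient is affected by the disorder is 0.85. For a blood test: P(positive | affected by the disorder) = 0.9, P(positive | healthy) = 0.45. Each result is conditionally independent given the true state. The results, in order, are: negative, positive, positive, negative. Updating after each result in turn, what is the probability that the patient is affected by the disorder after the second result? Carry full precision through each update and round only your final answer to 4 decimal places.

Each posterior becomes the prior for the next update.
After 'negative': P(affected) = 0.1·0.8500 / (0.1·0.8500 + 0.55·0.1500) ≈ 0.5075
After 'positive': P(affected) = 0.9·0.5075 / (0.9·0.5075 + 0.45·0.4925) ≈ 0.6733

0.6733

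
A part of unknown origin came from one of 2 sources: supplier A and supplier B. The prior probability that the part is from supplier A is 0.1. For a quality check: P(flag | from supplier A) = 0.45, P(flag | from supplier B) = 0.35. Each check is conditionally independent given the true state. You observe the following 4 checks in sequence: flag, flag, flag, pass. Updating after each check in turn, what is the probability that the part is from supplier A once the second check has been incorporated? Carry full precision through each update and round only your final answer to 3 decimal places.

After 'flag': P(supplier A) = 0.45·0.1000 / (0.45·0.1000 + 0.35·0.9000) ≈ 0.1250
After 'flag': P(supplier A) = 0.45·0.1250 / (0.45·0.1250 + 0.35·0.8750) ≈ 0.1552

0.155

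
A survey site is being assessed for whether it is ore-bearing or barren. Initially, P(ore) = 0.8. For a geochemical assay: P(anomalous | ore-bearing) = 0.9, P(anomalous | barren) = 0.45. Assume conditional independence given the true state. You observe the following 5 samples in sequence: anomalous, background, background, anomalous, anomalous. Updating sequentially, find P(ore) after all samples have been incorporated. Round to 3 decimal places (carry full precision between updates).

After 'anomalous': P(ore) = 0.9·0.8000 / (0.9·0.8000 + 0.45·0.2000) ≈ 0.8889
After 'background': P(ore) = 0.1·0.8889 / (0.1·0.8889 + 0.55·0.1111) ≈ 0.5926
After 'background': P(ore) = 0.1·0.5926 / (0.1·0.5926 + 0.55·0.4074) ≈ 0.2092
After 'anomalous': P(ore) = 0.9·0.2092 / (0.9·0.2092 + 0.45·0.7908) ≈ 0.3459
After 'anomalous': P(ore) = 0.9·0.3459 / (0.9·0.3459 + 0.45·0.6541) ≈ 0.5141

0.514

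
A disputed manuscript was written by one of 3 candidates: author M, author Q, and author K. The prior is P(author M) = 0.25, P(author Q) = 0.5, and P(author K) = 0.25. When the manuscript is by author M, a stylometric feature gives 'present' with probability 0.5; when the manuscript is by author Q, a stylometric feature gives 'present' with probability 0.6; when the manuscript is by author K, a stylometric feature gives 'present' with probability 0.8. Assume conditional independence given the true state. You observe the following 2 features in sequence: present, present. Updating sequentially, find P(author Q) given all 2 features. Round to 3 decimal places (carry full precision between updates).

Each posterior becomes the prior for the next update.
After 'present': normaliser = 0.5·0.2500 + 0.6·0.5000 + 0.8·0.2500; P(author M) ≈ 0.2000, P(author Q) ≈ 0.4800, P(author K) ≈ 0.3200
After 'present': normaliser = 0.5·0.2000 + 0.6·0.4800 + 0.8·0.3200; P(author M) ≈ 0.1553, P(author Q) ≈ 0.4472, P(author K) ≈ 0.3975

0.447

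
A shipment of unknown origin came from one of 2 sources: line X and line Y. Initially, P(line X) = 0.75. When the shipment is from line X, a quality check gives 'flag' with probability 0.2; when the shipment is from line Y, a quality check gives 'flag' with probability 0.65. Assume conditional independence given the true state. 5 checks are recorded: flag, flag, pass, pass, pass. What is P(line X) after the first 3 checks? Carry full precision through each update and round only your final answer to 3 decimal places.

After 'flag': P(line X) = 0.2·0.7500 / (0.2·0.7500 + 0.65·0.2500) ≈ 0.4800
After 'flag': P(line X) = 0.2·0.4800 / (0.2·0.4800 + 0.65·0.5200) ≈ 0.2212
After 'pass': P(line X) = 0.8·0.2212 / (0.8·0.2212 + 0.35·0.7788) ≈ 0.3936

0.394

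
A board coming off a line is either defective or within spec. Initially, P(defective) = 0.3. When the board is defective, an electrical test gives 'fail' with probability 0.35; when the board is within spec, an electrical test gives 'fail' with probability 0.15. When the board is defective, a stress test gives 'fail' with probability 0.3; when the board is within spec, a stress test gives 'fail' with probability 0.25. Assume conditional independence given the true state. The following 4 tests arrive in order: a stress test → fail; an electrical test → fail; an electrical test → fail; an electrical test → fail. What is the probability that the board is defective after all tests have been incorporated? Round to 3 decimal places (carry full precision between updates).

0.867

After a stress test='fail': P(defective) = 0.3·0.3000 / (0.3·0.3000 + 0.25·0.7000) ≈ 0.3396
After an electrical test='fail': P(defective) = 0.35·0.3396 / (0.35·0.3396 + 0.15·0.6604) ≈ 0.5455
After an electrical test='fail': P(defective) = 0.35·0.5455 / (0.35·0.5455 + 0.15·0.4545) ≈ 0.7368
After an electrical test='fail': P(defective) = 0.35·0.7368 / (0.35·0.7368 + 0.15·0.2632) ≈ 0.8673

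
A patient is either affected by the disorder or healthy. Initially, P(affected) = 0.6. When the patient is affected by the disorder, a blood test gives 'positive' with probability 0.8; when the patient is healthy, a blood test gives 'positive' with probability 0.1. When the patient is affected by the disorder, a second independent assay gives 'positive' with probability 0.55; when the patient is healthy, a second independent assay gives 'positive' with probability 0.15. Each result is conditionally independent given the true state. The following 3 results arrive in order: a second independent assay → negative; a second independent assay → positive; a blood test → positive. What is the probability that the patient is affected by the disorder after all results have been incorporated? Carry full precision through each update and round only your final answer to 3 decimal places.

After a second independent assay='negative': P(affected) = 0.45·0.6000 / (0.45·0.6000 + 0.85·0.4000) ≈ 0.4426
After a second independent assay='positive': P(affected) = 0.55·0.4426 / (0.55·0.4426 + 0.15·0.5574) ≈ 0.7444
After a blood test='positive': P(affected) = 0.8·0.7444 / (0.8·0.7444 + 0.1·0.2556) ≈ 0.9588

0.959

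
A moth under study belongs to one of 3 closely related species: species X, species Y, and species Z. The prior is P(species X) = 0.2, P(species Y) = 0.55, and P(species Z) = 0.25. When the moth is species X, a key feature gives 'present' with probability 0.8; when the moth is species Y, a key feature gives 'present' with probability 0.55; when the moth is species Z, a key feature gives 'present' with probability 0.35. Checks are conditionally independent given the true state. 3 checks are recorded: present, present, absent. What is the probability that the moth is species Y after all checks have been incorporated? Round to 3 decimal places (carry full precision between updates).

0.622

After 'present': normaliser = 0.8·0.2000 + 0.55·0.5500 + 0.35·0.2500; P(species X) ≈ 0.2909, P(species Y) ≈ 0.5500, P(species Z) ≈ 0.1591
After 'present': normaliser = 0.8·0.2909 + 0.55·0.5500 + 0.35·0.1591; P(species X) ≈ 0.3938, P(species Y) ≈ 0.5119, P(species Z) ≈ 0.0942
After 'absent': normaliser = 0.2·0.3938 + 0.45·0.5119 + 0.65·0.0942; P(species X) ≈ 0.2127, P(species Y) ≈ 0.6220, P(species Z) ≈ 0.1654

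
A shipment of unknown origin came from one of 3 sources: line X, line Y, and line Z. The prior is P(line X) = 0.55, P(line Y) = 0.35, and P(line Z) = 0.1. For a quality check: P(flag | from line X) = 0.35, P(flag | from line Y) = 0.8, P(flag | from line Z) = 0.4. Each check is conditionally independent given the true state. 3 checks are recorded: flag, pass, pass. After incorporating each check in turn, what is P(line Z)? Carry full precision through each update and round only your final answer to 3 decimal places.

After 'flag': normaliser = 0.35·0.5500 + 0.8·0.3500 + 0.4·0.1000; P(line X) ≈ 0.3756, P(line Y) ≈ 0.5463, P(line Z) ≈ 0.0780
After 'pass': normaliser = 0.65·0.3756 + 0.2·0.5463 + 0.6·0.0780; P(line X) ≈ 0.6100, P(line Y) ≈ 0.2730, P(line Z) ≈ 0.1170
After 'pass': normaliser = 0.65·0.6100 + 0.2·0.2730 + 0.6·0.1170; P(line X) ≈ 0.7606, P(line Y) ≈ 0.1047, P(line Z) ≈ 0.1347

0.135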